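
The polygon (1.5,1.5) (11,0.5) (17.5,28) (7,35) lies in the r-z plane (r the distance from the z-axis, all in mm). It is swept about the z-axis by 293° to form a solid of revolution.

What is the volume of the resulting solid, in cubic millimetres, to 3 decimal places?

Volume = 15494.006 mm³

Profile (r,z), 4 vertices: (1.5,1.5) (11,0.5) (17.5,28) (7,35)
edge 0: (1.5,1.5)→(11,0.5)  cross = 1.5·0.5 − 11·1.5 = -15.7500; (r_i+r_j)·cross = 12.5·-15.7500 = -196.8750
edge 1: (11,0.5)→(17.5,28)  cross = 11·28 − 17.5·0.5 = 299.2500; (r_i+r_j)·cross = 28.5·299.2500 = 8528.6250
edge 2: (17.5,28)→(7,35)  cross = 17.5·35 − 7·28 = 416.5000; (r_i+r_j)·cross = 24.5·416.5000 = 10204.2500
edge 3: (7,35)→(1.5,1.5)  cross = 7·1.5 − 1.5·35 = -42.0000; (r_i+r_j)·cross = 8.5·-42.0000 = -357.0000
Σcross = 658.0000 → A = |Σcross|/2 = 329.0000 mm²
Σ(r_i+r_j)·cross = 18179.0000 → first moment M = |Σ|/6 = 3029.8333
R_c = M/A = 3029.8333/329.0000 = 9.2092 mm
θ = 293° = 5.113815 rad
V = θ·R_c·A = 5.113815·9.2092·329.0000 = 15494.006 mm³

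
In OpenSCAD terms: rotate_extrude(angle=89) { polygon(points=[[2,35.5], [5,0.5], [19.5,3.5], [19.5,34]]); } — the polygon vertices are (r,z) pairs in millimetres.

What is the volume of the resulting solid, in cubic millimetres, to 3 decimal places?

Volume = 9208.994 mm³

Profile (r,z), 4 vertices: (2,35.5) (5,0.5) (19.5,3.5) (19.5,34)
edge 0: (2,35.5)→(5,0.5)  cross = 2·0.5 − 5·35.5 = -176.5000; (r_i+r_j)·cross = 7·-176.5000 = -1235.5000
edge 1: (5,0.5)→(19.5,3.5)  cross = 5·3.5 − 19.5·0.5 = 7.7500; (r_i+r_j)·cross = 24.5·7.7500 = 189.8750
edge 2: (19.5,3.5)→(19.5,34)  cross = 19.5·34 − 19.5·3.5 = 594.7500; (r_i+r_j)·cross = 39·594.7500 = 23195.2500
edge 3: (19.5,34)→(2,35.5)  cross = 19.5·35.5 − 2·34 = 624.2500; (r_i+r_j)·cross = 21.5·624.2500 = 13421.3750
Σcross = 1050.2500 → A = |Σcross|/2 = 525.1250 mm²
Σ(r_i+r_j)·cross = 35571.0000 → first moment M = |Σ|/6 = 5928.5000
R_c = M/A = 5928.5000/525.1250 = 11.2897 mm
θ = 89° = 1.553343 rad
V = θ·R_c·A = 1.553343·11.2897·525.1250 = 9208.994 mm³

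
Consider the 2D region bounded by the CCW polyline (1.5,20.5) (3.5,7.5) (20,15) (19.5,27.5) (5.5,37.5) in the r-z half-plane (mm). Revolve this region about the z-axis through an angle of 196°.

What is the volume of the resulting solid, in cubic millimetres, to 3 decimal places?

Volume = 12812.776 mm³

Profile (r,z), 5 vertices: (1.5,20.5) (3.5,7.5) (20,15) (19.5,27.5) (5.5,37.5)
edge 0: (1.5,20.5)→(3.5,7.5)  cross = 1.5·7.5 − 3.5·20.5 = -60.5000; (r_i+r_j)·cross = 5·-60.5000 = -302.5000
edge 1: (3.5,7.5)→(20,15)  cross = 3.5·15 − 20·7.5 = -97.5000; (r_i+r_j)·cross = 23.5·-97.5000 = -2291.2500
edge 2: (20,15)→(19.5,27.5)  cross = 20·27.5 − 19.5·15 = 257.5000; (r_i+r_j)·cross = 39.5·257.5000 = 10171.2500
edge 3: (19.5,27.5)→(5.5,37.5)  cross = 19.5·37.5 − 5.5·27.5 = 580.0000; (r_i+r_j)·cross = 25·580.0000 = 14500.0000
edge 4: (5.5,37.5)→(1.5,20.5)  cross = 5.5·20.5 − 1.5·37.5 = 56.5000; (r_i+r_j)·cross = 7·56.5000 = 395.5000
Σcross = 736.0000 → A = |Σcross|/2 = 368.0000 mm²
Σ(r_i+r_j)·cross = 22473.0000 → first moment M = |Σ|/6 = 3745.5000
R_c = M/A = 3745.5000/368.0000 = 10.1780 mm
θ = 196° = 3.420845 rad
V = θ·R_c·A = 3.420845·10.1780·368.0000 = 12812.776 mm³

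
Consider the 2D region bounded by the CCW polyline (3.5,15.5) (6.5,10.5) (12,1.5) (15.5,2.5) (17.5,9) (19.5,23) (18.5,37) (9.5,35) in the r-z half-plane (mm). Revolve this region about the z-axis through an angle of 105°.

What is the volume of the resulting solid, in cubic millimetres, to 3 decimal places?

Profile (r,z), 8 vertices: (3.5,15.5) (6.5,10.5) (12,1.5) (15.5,2.5) (17.5,9) (19.5,23) (18.5,37) (9.5,35)
edge 0: (3.5,15.5)→(6.5,10.5)  cross = 3.5·10.5 − 6.5·15.5 = -64.0000; (r_i+r_j)·cross = 10·-64.0000 = -640.0000
edge 1: (6.5,10.5)→(12,1.5)  cross = 6.5·1.5 − 12·10.5 = -116.2500; (r_i+r_j)·cross = 18.5·-116.2500 = -2150.6250
edge 2: (12,1.5)→(15.5,2.5)  cross = 12·2.5 − 15.5·1.5 = 6.7500; (r_i+r_j)·cross = 27.5·6.7500 = 185.6250
edge 3: (15.5,2.5)→(17.5,9)  cross = 15.5·9 − 17.5·2.5 = 95.7500; (r_i+r_j)·cross = 33·95.7500 = 3159.7500
edge 4: (17.5,9)→(19.5,23)  cross = 17.5·23 − 19.5·9 = 227.0000; (r_i+r_j)·cross = 37·227.0000 = 8399.0000
edge 5: (19.5,23)→(18.5,37)  cross = 19.5·37 − 18.5·23 = 296.0000; (r_i+r_j)·cross = 38·296.0000 = 11248.0000
edge 6: (18.5,37)→(9.5,35)  cross = 18.5·35 − 9.5·37 = 296.0000; (r_i+r_j)·cross = 28·296.0000 = 8288.0000
edge 7: (9.5,35)→(3.5,15.5)  cross = 9.5·15.5 − 3.5·35 = 24.7500; (r_i+r_j)·cross = 13·24.7500 = 321.7500
Σcross = 766.0000 → A = |Σcross|/2 = 383.0000 mm²
Σ(r_i+r_j)·cross = 28811.5000 → first moment M = |Σ|/6 = 4801.9167
R_c = M/A = 4801.9167/383.0000 = 12.5376 mm
θ = 105° = 1.832596 rad
V = θ·R_c·A = 1.832596·12.5376·383.0000 = 8799.972 mm³

Volume = 8799.972 mm³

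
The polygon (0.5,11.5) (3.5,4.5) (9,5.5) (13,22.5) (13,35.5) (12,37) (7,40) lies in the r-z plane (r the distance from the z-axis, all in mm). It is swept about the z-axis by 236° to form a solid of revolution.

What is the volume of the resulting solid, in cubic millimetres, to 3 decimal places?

Profile (r,z), 7 vertices: (0.5,11.5) (3.5,4.5) (9,5.5) (13,22.5) (13,35.5) (12,37) (7,40)
edge 0: (0.5,11.5)→(3.5,4.5)  cross = 0.5·4.5 − 3.5·11.5 = -38.0000; (r_i+r_j)·cross = 4·-38.0000 = -152.0000
edge 1: (3.5,4.5)→(9,5.5)  cross = 3.5·5.5 − 9·4.5 = -21.2500; (r_i+r_j)·cross = 12.5·-21.2500 = -265.6250
edge 2: (9,5.5)→(13,22.5)  cross = 9·22.5 − 13·5.5 = 131.0000; (r_i+r_j)·cross = 22·131.0000 = 2882.0000
edge 3: (13,22.5)→(13,35.5)  cross = 13·35.5 − 13·22.5 = 169.0000; (r_i+r_j)·cross = 26·169.0000 = 4394.0000
edge 4: (13,35.5)→(12,37)  cross = 13·37 − 12·35.5 = 55.0000; (r_i+r_j)·cross = 25·55.0000 = 1375.0000
edge 5: (12,37)→(7,40)  cross = 12·40 − 7·37 = 221.0000; (r_i+r_j)·cross = 19·221.0000 = 4199.0000
edge 6: (7,40)→(0.5,11.5)  cross = 7·11.5 − 0.5·40 = 60.5000; (r_i+r_j)·cross = 7.5·60.5000 = 453.7500
Σcross = 577.2500 → A = |Σcross|/2 = 288.6250 mm²
Σ(r_i+r_j)·cross = 12886.1250 → first moment M = |Σ|/6 = 2147.6875
R_c = M/A = 2147.6875/288.6250 = 7.4411 mm
θ = 236° = 4.118977 rad
V = θ·R_c·A = 4.118977·7.4411·288.6250 = 8846.275 mm³

Volume = 8846.275 mm³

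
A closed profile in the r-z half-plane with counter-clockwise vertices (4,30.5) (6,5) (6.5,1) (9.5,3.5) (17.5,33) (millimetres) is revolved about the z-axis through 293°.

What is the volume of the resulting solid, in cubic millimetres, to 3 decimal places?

Volume = 11675.798 mm³

Profile (r,z), 5 vertices: (4,30.5) (6,5) (6.5,1) (9.5,3.5) (17.5,33)
edge 0: (4,30.5)→(6,5)  cross = 4·5 − 6·30.5 = -163.0000; (r_i+r_j)·cross = 10·-163.0000 = -1630.0000
edge 1: (6,5)→(6.5,1)  cross = 6·1 − 6.5·5 = -26.5000; (r_i+r_j)·cross = 12.5·-26.5000 = -331.2500
edge 2: (6.5,1)→(9.5,3.5)  cross = 6.5·3.5 − 9.5·1 = 13.2500; (r_i+r_j)·cross = 16·13.2500 = 212.0000
edge 3: (9.5,3.5)→(17.5,33)  cross = 9.5·33 − 17.5·3.5 = 252.2500; (r_i+r_j)·cross = 27·252.2500 = 6810.7500
edge 4: (17.5,33)→(4,30.5)  cross = 17.5·30.5 − 4·33 = 401.7500; (r_i+r_j)·cross = 21.5·401.7500 = 8637.6250
Σcross = 477.7500 → A = |Σcross|/2 = 238.8750 mm²
Σ(r_i+r_j)·cross = 13699.1250 → first moment M = |Σ|/6 = 2283.1875
R_c = M/A = 2283.1875/238.8750 = 9.5581 mm
θ = 293° = 5.113815 rad
V = θ·R_c·A = 5.113815·9.5581·238.8750 = 11675.798 mm³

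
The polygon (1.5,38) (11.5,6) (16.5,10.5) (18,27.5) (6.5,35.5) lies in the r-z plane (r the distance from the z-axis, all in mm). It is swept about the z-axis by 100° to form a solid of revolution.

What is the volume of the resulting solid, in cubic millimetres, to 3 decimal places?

Volume = 4946.554 mm³

Profile (r,z), 5 vertices: (1.5,38) (11.5,6) (16.5,10.5) (18,27.5) (6.5,35.5)
edge 0: (1.5,38)→(11.5,6)  cross = 1.5·6 − 11.5·38 = -428.0000; (r_i+r_j)·cross = 13·-428.0000 = -5564.0000
edge 1: (11.5,6)→(16.5,10.5)  cross = 11.5·10.5 − 16.5·6 = 21.7500; (r_i+r_j)·cross = 28·21.7500 = 609.0000
edge 2: (16.5,10.5)→(18,27.5)  cross = 16.5·27.5 − 18·10.5 = 264.7500; (r_i+r_j)·cross = 34.5·264.7500 = 9133.8750
edge 3: (18,27.5)→(6.5,35.5)  cross = 18·35.5 − 6.5·27.5 = 460.2500; (r_i+r_j)·cross = 24.5·460.2500 = 11276.1250
edge 4: (6.5,35.5)→(1.5,38)  cross = 6.5·38 − 1.5·35.5 = 193.7500; (r_i+r_j)·cross = 8·193.7500 = 1550.0000
Σcross = 512.5000 → A = |Σcross|/2 = 256.2500 mm²
Σ(r_i+r_j)·cross = 17005.0000 → first moment M = |Σ|/6 = 2834.1667
R_c = M/A = 2834.1667/256.2500 = 11.0602 mm
θ = 100° = 1.745329 rad
V = θ·R_c·A = 1.745329·11.0602·256.2500 = 4946.554 mm³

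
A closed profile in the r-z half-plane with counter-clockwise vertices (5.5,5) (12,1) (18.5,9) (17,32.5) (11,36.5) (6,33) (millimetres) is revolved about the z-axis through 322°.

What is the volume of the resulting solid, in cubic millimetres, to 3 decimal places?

Volume = 24127.075 mm³

Profile (r,z), 6 vertices: (5.5,5) (12,1) (18.5,9) (17,32.5) (11,36.5) (6,33)
edge 0: (5.5,5)→(12,1)  cross = 5.5·1 − 12·5 = -54.5000; (r_i+r_j)·cross = 17.5·-54.5000 = -953.7500
edge 1: (12,1)→(18.5,9)  cross = 12·9 − 18.5·1 = 89.5000; (r_i+r_j)·cross = 30.5·89.5000 = 2729.7500
edge 2: (18.5,9)→(17,32.5)  cross = 18.5·32.5 − 17·9 = 448.2500; (r_i+r_j)·cross = 35.5·448.2500 = 15912.8750
edge 3: (17,32.5)→(11,36.5)  cross = 17·36.5 − 11·32.5 = 263.0000; (r_i+r_j)·cross = 28·263.0000 = 7364.0000
edge 4: (11,36.5)→(6,33)  cross = 11·33 − 6·36.5 = 144.0000; (r_i+r_j)·cross = 17·144.0000 = 2448.0000
edge 5: (6,33)→(5.5,5)  cross = 6·5 − 5.5·33 = -151.5000; (r_i+r_j)·cross = 11.5·-151.5000 = -1742.2500
Σcross = 738.7500 → A = |Σcross|/2 = 369.3750 mm²
Σ(r_i+r_j)·cross = 25758.6250 → first moment M = |Σ|/6 = 4293.1042
R_c = M/A = 4293.1042/369.3750 = 11.6226 mm
θ = 322° = 5.619960 rad
V = θ·R_c·A = 5.619960·11.6226·369.3750 = 24127.075 mm³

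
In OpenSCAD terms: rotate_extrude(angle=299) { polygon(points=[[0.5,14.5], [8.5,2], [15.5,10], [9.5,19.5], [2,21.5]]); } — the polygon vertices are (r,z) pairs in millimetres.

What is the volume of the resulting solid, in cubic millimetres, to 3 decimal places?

Profile (r,z), 5 vertices: (0.5,14.5) (8.5,2) (15.5,10) (9.5,19.5) (2,21.5)
edge 0: (0.5,14.5)→(8.5,2)  cross = 0.5·2 − 8.5·14.5 = -122.2500; (r_i+r_j)·cross = 9·-122.2500 = -1100.2500
edge 1: (8.5,2)→(15.5,10)  cross = 8.5·10 − 15.5·2 = 54.0000; (r_i+r_j)·cross = 24·54.0000 = 1296.0000
edge 2: (15.5,10)→(9.5,19.5)  cross = 15.5·19.5 − 9.5·10 = 207.2500; (r_i+r_j)·cross = 25·207.2500 = 5181.2500
edge 3: (9.5,19.5)→(2,21.5)  cross = 9.5·21.5 − 2·19.5 = 165.2500; (r_i+r_j)·cross = 11.5·165.2500 = 1900.3750
edge 4: (2,21.5)→(0.5,14.5)  cross = 2·14.5 − 0.5·21.5 = 18.2500; (r_i+r_j)·cross = 2.5·18.2500 = 45.6250
Σcross = 322.5000 → A = |Σcross|/2 = 161.2500 mm²
Σ(r_i+r_j)·cross = 7323.0000 → first moment M = |Σ|/6 = 1220.5000
R_c = M/A = 1220.5000/161.2500 = 7.5690 mm
θ = 299° = 5.218534 rad
V = θ·R_c·A = 5.218534·7.5690·161.2500 = 6369.221 mm³

Volume = 6369.221 mm³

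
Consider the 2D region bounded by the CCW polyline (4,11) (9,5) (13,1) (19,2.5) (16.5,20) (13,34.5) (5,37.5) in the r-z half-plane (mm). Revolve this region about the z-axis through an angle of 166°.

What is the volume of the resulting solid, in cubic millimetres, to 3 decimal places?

Volume = 11654.899 mm³

Profile (r,z), 7 vertices: (4,11) (9,5) (13,1) (19,2.5) (16.5,20) (13,34.5) (5,37.5)
edge 0: (4,11)→(9,5)  cross = 4·5 − 9·11 = -79.0000; (r_i+r_j)·cross = 13·-79.0000 = -1027.0000
edge 1: (9,5)→(13,1)  cross = 9·1 − 13·5 = -56.0000; (r_i+r_j)·cross = 22·-56.0000 = -1232.0000
edge 2: (13,1)→(19,2.5)  cross = 13·2.5 − 19·1 = 13.5000; (r_i+r_j)·cross = 32·13.5000 = 432.0000
edge 3: (19,2.5)→(16.5,20)  cross = 19·20 − 16.5·2.5 = 338.7500; (r_i+r_j)·cross = 35.5·338.7500 = 12025.6250
edge 4: (16.5,20)→(13,34.5)  cross = 16.5·34.5 − 13·20 = 309.2500; (r_i+r_j)·cross = 29.5·309.2500 = 9122.8750
edge 5: (13,34.5)→(5,37.5)  cross = 13·37.5 − 5·34.5 = 315.0000; (r_i+r_j)·cross = 18·315.0000 = 5670.0000
edge 6: (5,37.5)→(4,11)  cross = 5·11 − 4·37.5 = -95.0000; (r_i+r_j)·cross = 9·-95.0000 = -855.0000
Σcross = 746.5000 → A = |Σcross|/2 = 373.2500 mm²
Σ(r_i+r_j)·cross = 24136.5000 → first moment M = |Σ|/6 = 4022.7500
R_c = M/A = 4022.7500/373.2500 = 10.7776 mm
θ = 166° = 2.897247 rad
V = θ·R_c·A = 2.897247·10.7776·373.2500 = 11654.899 mm³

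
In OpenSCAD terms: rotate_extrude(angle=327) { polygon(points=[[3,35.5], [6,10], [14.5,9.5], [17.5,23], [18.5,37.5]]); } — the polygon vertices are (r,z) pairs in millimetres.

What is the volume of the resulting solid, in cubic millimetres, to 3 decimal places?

Volume = 20840.295 mm³

Profile (r,z), 5 vertices: (3,35.5) (6,10) (14.5,9.5) (17.5,23) (18.5,37.5)
edge 0: (3,35.5)→(6,10)  cross = 3·10 − 6·35.5 = -183.0000; (r_i+r_j)·cross = 9·-183.0000 = -1647.0000
edge 1: (6,10)→(14.5,9.5)  cross = 6·9.5 − 14.5·10 = -88.0000; (r_i+r_j)·cross = 20.5·-88.0000 = -1804.0000
edge 2: (14.5,9.5)→(17.5,23)  cross = 14.5·23 − 17.5·9.5 = 167.2500; (r_i+r_j)·cross = 32·167.2500 = 5352.0000
edge 3: (17.5,23)→(18.5,37.5)  cross = 17.5·37.5 − 18.5·23 = 230.7500; (r_i+r_j)·cross = 36·230.7500 = 8307.0000
edge 4: (18.5,37.5)→(3,35.5)  cross = 18.5·35.5 − 3·37.5 = 544.2500; (r_i+r_j)·cross = 21.5·544.2500 = 11701.3750
Σcross = 671.2500 → A = |Σcross|/2 = 335.6250 mm²
Σ(r_i+r_j)·cross = 21909.3750 → first moment M = |Σ|/6 = 3651.5625
R_c = M/A = 3651.5625/335.6250 = 10.8799 mm
θ = 327° = 5.707227 rad
V = θ·R_c·A = 5.707227·10.8799·335.6250 = 20840.295 mm³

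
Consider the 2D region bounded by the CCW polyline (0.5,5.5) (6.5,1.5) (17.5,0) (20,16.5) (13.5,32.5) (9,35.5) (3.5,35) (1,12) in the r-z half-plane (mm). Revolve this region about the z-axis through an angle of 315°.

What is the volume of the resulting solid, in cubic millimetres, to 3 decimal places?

Profile (r,z), 8 vertices: (0.5,5.5) (6.5,1.5) (17.5,0) (20,16.5) (13.5,32.5) (9,35.5) (3.5,35) (1,12)
edge 0: (0.5,5.5)→(6.5,1.5)  cross = 0.5·1.5 − 6.5·5.5 = -35.0000; (r_i+r_j)·cross = 7·-35.0000 = -245.0000
edge 1: (6.5,1.5)→(17.5,0)  cross = 6.5·0 − 17.5·1.5 = -26.2500; (r_i+r_j)·cross = 24·-26.2500 = -630.0000
edge 2: (17.5,0)→(20,16.5)  cross = 17.5·16.5 − 20·0 = 288.7500; (r_i+r_j)·cross = 37.5·288.7500 = 10828.1250
edge 3: (20,16.5)→(13.5,32.5)  cross = 20·32.5 − 13.5·16.5 = 427.2500; (r_i+r_j)·cross = 33.5·427.2500 = 14312.8750
edge 4: (13.5,32.5)→(9,35.5)  cross = 13.5·35.5 − 9·32.5 = 186.7500; (r_i+r_j)·cross = 22.5·186.7500 = 4201.8750
edge 5: (9,35.5)→(3.5,35)  cross = 9·35 − 3.5·35.5 = 190.7500; (r_i+r_j)·cross = 12.5·190.7500 = 2384.3750
edge 6: (3.5,35)→(1,12)  cross = 3.5·12 − 1·35 = 7.0000; (r_i+r_j)·cross = 4.5·7.0000 = 31.5000
edge 7: (1,12)→(0.5,5.5)  cross = 1·5.5 − 0.5·12 = -0.5000; (r_i+r_j)·cross = 1.5·-0.5000 = -0.7500
Σcross = 1038.7500 → A = |Σcross|/2 = 519.3750 mm²
Σ(r_i+r_j)·cross = 30883.0000 → first moment M = |Σ|/6 = 5147.1667
R_c = M/A = 5147.1667/519.3750 = 9.9103 mm
θ = 315° = 5.497787 rad
V = θ·R_c·A = 5.497787·9.9103·519.3750 = 28298.027 mm³

Volume = 28298.027 mm³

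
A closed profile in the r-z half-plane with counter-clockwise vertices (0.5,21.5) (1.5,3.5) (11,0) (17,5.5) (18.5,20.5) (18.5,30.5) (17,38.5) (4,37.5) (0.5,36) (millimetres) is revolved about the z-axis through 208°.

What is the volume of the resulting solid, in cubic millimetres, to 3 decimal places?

Profile (r,z), 9 vertices: (0.5,21.5) (1.5,3.5) (11,0) (17,5.5) (18.5,20.5) (18.5,30.5) (17,38.5) (4,37.5) (0.5,36)
edge 0: (0.5,21.5)→(1.5,3.5)  cross = 0.5·3.5 − 1.5·21.5 = -30.5000; (r_i+r_j)·cross = 2·-30.5000 = -61.0000
edge 1: (1.5,3.5)→(11,0)  cross = 1.5·0 − 11·3.5 = -38.5000; (r_i+r_j)·cross = 12.5·-38.5000 = -481.2500
edge 2: (11,0)→(17,5.5)  cross = 11·5.5 − 17·0 = 60.5000; (r_i+r_j)·cross = 28·60.5000 = 1694.0000
edge 3: (17,5.5)→(18.5,20.5)  cross = 17·20.5 − 18.5·5.5 = 246.7500; (r_i+r_j)·cross = 35.5·246.7500 = 8759.6250
edge 4: (18.5,20.5)→(18.5,30.5)  cross = 18.5·30.5 − 18.5·20.5 = 185.0000; (r_i+r_j)·cross = 37·185.0000 = 6845.0000
edge 5: (18.5,30.5)→(17,38.5)  cross = 18.5·38.5 − 17·30.5 = 193.7500; (r_i+r_j)·cross = 35.5·193.7500 = 6878.1250
edge 6: (17,38.5)→(4,37.5)  cross = 17·37.5 − 4·38.5 = 483.5000; (r_i+r_j)·cross = 21·483.5000 = 10153.5000
edge 7: (4,37.5)→(0.5,36)  cross = 4·36 − 0.5·37.5 = 125.2500; (r_i+r_j)·cross = 4.5·125.2500 = 563.6250
edge 8: (0.5,36)→(0.5,21.5)  cross = 0.5·21.5 − 0.5·36 = -7.2500; (r_i+r_j)·cross = 1·-7.2500 = -7.2500
Σcross = 1218.5000 → A = |Σcross|/2 = 609.2500 mm²
Σ(r_i+r_j)·cross = 34344.3750 → first moment M = |Σ|/6 = 5724.0625
R_c = M/A = 5724.0625/609.2500 = 9.3953 mm
θ = 208° = 3.630285 rad
V = θ·R_c·A = 3.630285·9.3953·609.2500 = 20779.977 mm³

Volume = 20779.977 mm³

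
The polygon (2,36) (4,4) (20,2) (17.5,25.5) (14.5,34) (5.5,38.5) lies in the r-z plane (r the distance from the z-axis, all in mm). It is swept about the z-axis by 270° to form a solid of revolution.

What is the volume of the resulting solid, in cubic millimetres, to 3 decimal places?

Profile (r,z), 6 vertices: (2,36) (4,4) (20,2) (17.5,25.5) (14.5,34) (5.5,38.5)
edge 0: (2,36)→(4,4)  cross = 2·4 − 4·36 = -136.0000; (r_i+r_j)·cross = 6·-136.0000 = -816.0000
edge 1: (4,4)→(20,2)  cross = 4·2 − 20·4 = -72.0000; (r_i+r_j)·cross = 24·-72.0000 = -1728.0000
edge 2: (20,2)→(17.5,25.5)  cross = 20·25.5 − 17.5·2 = 475.0000; (r_i+r_j)·cross = 37.5·475.0000 = 17812.5000
edge 3: (17.5,25.5)→(14.5,34)  cross = 17.5·34 − 14.5·25.5 = 225.2500; (r_i+r_j)·cross = 32·225.2500 = 7208.0000
edge 4: (14.5,34)→(5.5,38.5)  cross = 14.5·38.5 − 5.5·34 = 371.2500; (r_i+r_j)·cross = 20·371.2500 = 7425.0000
edge 5: (5.5,38.5)→(2,36)  cross = 5.5·36 − 2·38.5 = 121.0000; (r_i+r_j)·cross = 7.5·121.0000 = 907.5000
Σcross = 984.5000 → A = |Σcross|/2 = 492.2500 mm²
Σ(r_i+r_j)·cross = 30809.0000 → first moment M = |Σ|/6 = 5134.8333
R_c = M/A = 5134.8333/492.2500 = 10.4314 mm
θ = 270° = 4.712389 rad
V = θ·R_c·A = 4.712389·10.4314·492.2500 = 24197.332 mm³

Volume = 24197.332 mm³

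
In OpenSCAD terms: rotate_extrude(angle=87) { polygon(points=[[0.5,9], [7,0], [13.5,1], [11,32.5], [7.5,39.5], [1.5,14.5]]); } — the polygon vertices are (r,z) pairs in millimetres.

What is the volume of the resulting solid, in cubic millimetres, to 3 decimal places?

Profile (r,z), 6 vertices: (0.5,9) (7,0) (13.5,1) (11,32.5) (7.5,39.5) (1.5,14.5)
edge 0: (0.5,9)→(7,0)  cross = 0.5·0 − 7·9 = -63.0000; (r_i+r_j)·cross = 7.5·-63.0000 = -472.5000
edge 1: (7,0)→(13.5,1)  cross = 7·1 − 13.5·0 = 7.0000; (r_i+r_j)·cross = 20.5·7.0000 = 143.5000
edge 2: (13.5,1)→(11,32.5)  cross = 13.5·32.5 − 11·1 = 427.7500; (r_i+r_j)·cross = 24.5·427.7500 = 10479.8750
edge 3: (11,32.5)→(7.5,39.5)  cross = 11·39.5 − 7.5·32.5 = 190.7500; (r_i+r_j)·cross = 18.5·190.7500 = 3528.8750
edge 4: (7.5,39.5)→(1.5,14.5)  cross = 7.5·14.5 − 1.5·39.5 = 49.5000; (r_i+r_j)·cross = 9·49.5000 = 445.5000
edge 5: (1.5,14.5)→(0.5,9)  cross = 1.5·9 − 0.5·14.5 = 6.2500; (r_i+r_j)·cross = 2·6.2500 = 12.5000
Σcross = 618.2500 → A = |Σcross|/2 = 309.1250 mm²
Σ(r_i+r_j)·cross = 14137.7500 → first moment M = |Σ|/6 = 2356.2917
R_c = M/A = 2356.2917/309.1250 = 7.6225 mm
θ = 87° = 1.518436 rad
V = θ·R_c·A = 1.518436·7.6225·309.1250 = 3577.879 mm³

Volume = 3577.879 mm³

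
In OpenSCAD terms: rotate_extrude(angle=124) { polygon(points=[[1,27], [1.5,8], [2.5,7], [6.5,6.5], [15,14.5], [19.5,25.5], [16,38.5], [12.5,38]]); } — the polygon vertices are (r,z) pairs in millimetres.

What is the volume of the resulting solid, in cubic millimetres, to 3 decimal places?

Volume = 8228.410 mm³

Profile (r,z), 8 vertices: (1,27) (1.5,8) (2.5,7) (6.5,6.5) (15,14.5) (19.5,25.5) (16,38.5) (12.5,38)
edge 0: (1,27)→(1.5,8)  cross = 1·8 − 1.5·27 = -32.5000; (r_i+r_j)·cross = 2.5·-32.5000 = -81.2500
edge 1: (1.5,8)→(2.5,7)  cross = 1.5·7 − 2.5·8 = -9.5000; (r_i+r_j)·cross = 4·-9.5000 = -38.0000
edge 2: (2.5,7)→(6.5,6.5)  cross = 2.5·6.5 − 6.5·7 = -29.2500; (r_i+r_j)·cross = 9·-29.2500 = -263.2500
edge 3: (6.5,6.5)→(15,14.5)  cross = 6.5·14.5 − 15·6.5 = -3.2500; (r_i+r_j)·cross = 21.5·-3.2500 = -69.8750
edge 4: (15,14.5)→(19.5,25.5)  cross = 15·25.5 − 19.5·14.5 = 99.7500; (r_i+r_j)·cross = 34.5·99.7500 = 3441.3750
edge 5: (19.5,25.5)→(16,38.5)  cross = 19.5·38.5 − 16·25.5 = 342.7500; (r_i+r_j)·cross = 35.5·342.7500 = 12167.6250
edge 6: (16,38.5)→(12.5,38)  cross = 16·38 − 12.5·38.5 = 126.7500; (r_i+r_j)·cross = 28.5·126.7500 = 3612.3750
edge 7: (12.5,38)→(1,27)  cross = 12.5·27 − 1·38 = 299.5000; (r_i+r_j)·cross = 13.5·299.5000 = 4043.2500
Σcross = 794.2500 → A = |Σcross|/2 = 397.1250 mm²
Σ(r_i+r_j)·cross = 22812.2500 → first moment M = |Σ|/6 = 3802.0417
R_c = M/A = 3802.0417/397.1250 = 9.5739 mm
θ = 124° = 2.164208 rad
V = θ·R_c·A = 2.164208·9.5739·397.1250 = 8228.410 mm³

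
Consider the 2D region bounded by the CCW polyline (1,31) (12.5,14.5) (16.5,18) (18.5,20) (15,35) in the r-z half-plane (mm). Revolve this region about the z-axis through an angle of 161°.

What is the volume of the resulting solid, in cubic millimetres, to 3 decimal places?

Profile (r,z), 5 vertices: (1,31) (12.5,14.5) (16.5,18) (18.5,20) (15,35)
edge 0: (1,31)→(12.5,14.5)  cross = 1·14.5 − 12.5·31 = -373.0000; (r_i+r_j)·cross = 13.5·-373.0000 = -5035.5000
edge 1: (12.5,14.5)→(16.5,18)  cross = 12.5·18 − 16.5·14.5 = -14.2500; (r_i+r_j)·cross = 29·-14.2500 = -413.2500
edge 2: (16.5,18)→(18.5,20)  cross = 16.5·20 − 18.5·18 = -3.0000; (r_i+r_j)·cross = 35·-3.0000 = -105.0000
edge 3: (18.5,20)→(15,35)  cross = 18.5·35 − 15·20 = 347.5000; (r_i+r_j)·cross = 33.5·347.5000 = 11641.2500
edge 4: (15,35)→(1,31)  cross = 15·31 − 1·35 = 430.0000; (r_i+r_j)·cross = 16·430.0000 = 6880.0000
Σcross = 387.2500 → A = |Σcross|/2 = 193.6250 mm²
Σ(r_i+r_j)·cross = 12967.5000 → first moment M = |Σ|/6 = 2161.2500
R_c = M/A = 2161.2500/193.6250 = 11.1620 mm
θ = 161° = 2.809980 rad
V = θ·R_c·A = 2.809980·11.1620·193.6250 = 6073.069 mm³

Volume = 6073.069 mm³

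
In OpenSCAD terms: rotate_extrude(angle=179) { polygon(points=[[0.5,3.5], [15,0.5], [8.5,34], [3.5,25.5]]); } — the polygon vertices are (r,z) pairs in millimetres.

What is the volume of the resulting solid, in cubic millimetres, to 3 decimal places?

Volume = 6376.499 mm³

Profile (r,z), 4 vertices: (0.5,3.5) (15,0.5) (8.5,34) (3.5,25.5)
edge 0: (0.5,3.5)→(15,0.5)  cross = 0.5·0.5 − 15·3.5 = -52.2500; (r_i+r_j)·cross = 15.5·-52.2500 = -809.8750
edge 1: (15,0.5)→(8.5,34)  cross = 15·34 − 8.5·0.5 = 505.7500; (r_i+r_j)·cross = 23.5·505.7500 = 11885.1250
edge 2: (8.5,34)→(3.5,25.5)  cross = 8.5·25.5 − 3.5·34 = 97.7500; (r_i+r_j)·cross = 12·97.7500 = 1173.0000
edge 3: (3.5,25.5)→(0.5,3.5)  cross = 3.5·3.5 − 0.5·25.5 = -0.5000; (r_i+r_j)·cross = 4·-0.5000 = -2.0000
Σcross = 550.7500 → A = |Σcross|/2 = 275.3750 mm²
Σ(r_i+r_j)·cross = 12246.2500 → first moment M = |Σ|/6 = 2041.0417
R_c = M/A = 2041.0417/275.3750 = 7.4119 mm
θ = 179° = 3.124139 rad
V = θ·R_c·A = 3.124139·7.4119·275.3750 = 6376.499 mm³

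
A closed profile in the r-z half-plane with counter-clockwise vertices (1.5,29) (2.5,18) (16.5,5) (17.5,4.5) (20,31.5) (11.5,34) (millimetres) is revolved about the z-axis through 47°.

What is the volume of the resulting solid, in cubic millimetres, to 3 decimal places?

Profile (r,z), 6 vertices: (1.5,29) (2.5,18) (16.5,5) (17.5,4.5) (20,31.5) (11.5,34)
edge 0: (1.5,29)→(2.5,18)  cross = 1.5·18 − 2.5·29 = -45.5000; (r_i+r_j)·cross = 4·-45.5000 = -182.0000
edge 1: (2.5,18)→(16.5,5)  cross = 2.5·5 − 16.5·18 = -284.5000; (r_i+r_j)·cross = 19·-284.5000 = -5405.5000
edge 2: (16.5,5)→(17.5,4.5)  cross = 16.5·4.5 − 17.5·5 = -13.2500; (r_i+r_j)·cross = 34·-13.2500 = -450.5000
edge 3: (17.5,4.5)→(20,31.5)  cross = 17.5·31.5 − 20·4.5 = 461.2500; (r_i+r_j)·cross = 37.5·461.2500 = 17296.8750
edge 4: (20,31.5)→(11.5,34)  cross = 20·34 − 11.5·31.5 = 317.7500; (r_i+r_j)·cross = 31.5·317.7500 = 10009.1250
edge 5: (11.5,34)→(1.5,29)  cross = 11.5·29 − 1.5·34 = 282.5000; (r_i+r_j)·cross = 13·282.5000 = 3672.5000
Σcross = 718.2500 → A = |Σcross|/2 = 359.1250 mm²
Σ(r_i+r_j)·cross = 24940.5000 → first moment M = |Σ|/6 = 4156.7500
R_c = M/A = 4156.7500/359.1250 = 11.5747 mm
θ = 47° = 0.820305 rad
V = θ·R_c·A = 0.820305·11.5747·359.1250 = 3409.802 mm³

Volume = 3409.802 mm³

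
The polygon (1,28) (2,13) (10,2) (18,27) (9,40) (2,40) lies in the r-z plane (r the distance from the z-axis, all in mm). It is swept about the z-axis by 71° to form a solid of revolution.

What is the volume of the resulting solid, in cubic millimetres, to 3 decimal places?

Profile (r,z), 6 vertices: (1,28) (2,13) (10,2) (18,27) (9,40) (2,40)
edge 0: (1,28)→(2,13)  cross = 1·13 − 2·28 = -43.0000; (r_i+r_j)·cross = 3·-43.0000 = -129.0000
edge 1: (2,13)→(10,2)  cross = 2·2 − 10·13 = -126.0000; (r_i+r_j)·cross = 12·-126.0000 = -1512.0000
edge 2: (10,2)→(18,27)  cross = 10·27 − 18·2 = 234.0000; (r_i+r_j)·cross = 28·234.0000 = 6552.0000
edge 3: (18,27)→(9,40)  cross = 18·40 − 9·27 = 477.0000; (r_i+r_j)·cross = 27·477.0000 = 12879.0000
edge 4: (9,40)→(2,40)  cross = 9·40 − 2·40 = 280.0000; (r_i+r_j)·cross = 11·280.0000 = 3080.0000
edge 5: (2,40)→(1,28)  cross = 2·28 − 1·40 = 16.0000; (r_i+r_j)·cross = 3·16.0000 = 48.0000
Σcross = 838.0000 → A = |Σcross|/2 = 419.0000 mm²
Σ(r_i+r_j)·cross = 20918.0000 → first moment M = |Σ|/6 = 3486.3333
R_c = M/A = 3486.3333/419.0000 = 8.3206 mm
θ = 71° = 1.239184 rad
V = θ·R_c·A = 1.239184·8.3206·419.0000 = 4320.208 mm³

Volume = 4320.208 mm³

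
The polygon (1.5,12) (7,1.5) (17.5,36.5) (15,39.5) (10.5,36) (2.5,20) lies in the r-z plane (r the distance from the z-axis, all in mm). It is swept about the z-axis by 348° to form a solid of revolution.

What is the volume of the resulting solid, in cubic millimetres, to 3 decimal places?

Profile (r,z), 6 vertices: (1.5,12) (7,1.5) (17.5,36.5) (15,39.5) (10.5,36) (2.5,20)
edge 0: (1.5,12)→(7,1.5)  cross = 1.5·1.5 − 7·12 = -81.7500; (r_i+r_j)·cross = 8.5·-81.7500 = -694.8750
edge 1: (7,1.5)→(17.5,36.5)  cross = 7·36.5 − 17.5·1.5 = 229.2500; (r_i+r_j)·cross = 24.5·229.2500 = 5616.6250
edge 2: (17.5,36.5)→(15,39.5)  cross = 17.5·39.5 − 15·36.5 = 143.7500; (r_i+r_j)·cross = 32.5·143.7500 = 4671.8750
edge 3: (15,39.5)→(10.5,36)  cross = 15·36 − 10.5·39.5 = 125.2500; (r_i+r_j)·cross = 25.5·125.2500 = 3193.8750
edge 4: (10.5,36)→(2.5,20)  cross = 10.5·20 − 2.5·36 = 120.0000; (r_i+r_j)·cross = 13·120.0000 = 1560.0000
edge 5: (2.5,20)→(1.5,12)  cross = 2.5·12 − 1.5·20 = 0.0000; (r_i+r_j)·cross = 4·0.0000 = 0.0000
Σcross = 536.5000 → A = |Σcross|/2 = 268.2500 mm²
Σ(r_i+r_j)·cross = 14347.5000 → first moment M = |Σ|/6 = 2391.2500
R_c = M/A = 2391.2500/268.2500 = 8.9143 mm
θ = 348° = 6.073746 rad
V = θ·R_c·A = 6.073746·8.9143·268.2500 = 14523.845 mm³

Volume = 14523.845 mm³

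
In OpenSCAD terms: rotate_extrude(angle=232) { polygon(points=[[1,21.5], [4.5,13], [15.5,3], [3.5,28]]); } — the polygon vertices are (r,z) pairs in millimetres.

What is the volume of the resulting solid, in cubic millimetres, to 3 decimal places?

Volume = 2725.425 mm³

Profile (r,z), 4 vertices: (1,21.5) (4.5,13) (15.5,3) (3.5,28)
edge 0: (1,21.5)→(4.5,13)  cross = 1·13 − 4.5·21.5 = -83.7500; (r_i+r_j)·cross = 5.5·-83.7500 = -460.6250
edge 1: (4.5,13)→(15.5,3)  cross = 4.5·3 − 15.5·13 = -188.0000; (r_i+r_j)·cross = 20·-188.0000 = -3760.0000
edge 2: (15.5,3)→(3.5,28)  cross = 15.5·28 − 3.5·3 = 423.5000; (r_i+r_j)·cross = 19·423.5000 = 8046.5000
edge 3: (3.5,28)→(1,21.5)  cross = 3.5·21.5 − 1·28 = 47.2500; (r_i+r_j)·cross = 4.5·47.2500 = 212.6250
Σcross = 199.0000 → A = |Σcross|/2 = 99.5000 mm²
Σ(r_i+r_j)·cross = 4038.5000 → first moment M = |Σ|/6 = 673.0833
R_c = M/A = 673.0833/99.5000 = 6.7647 mm
θ = 232° = 4.049164 rad
V = θ·R_c·A = 4.049164·6.7647·99.5000 = 2725.425 mm³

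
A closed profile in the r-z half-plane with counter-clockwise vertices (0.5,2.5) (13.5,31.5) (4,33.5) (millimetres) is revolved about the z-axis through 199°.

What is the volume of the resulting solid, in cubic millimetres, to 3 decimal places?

Profile (r,z), 3 vertices: (0.5,2.5) (13.5,31.5) (4,33.5)
edge 0: (0.5,2.5)→(13.5,31.5)  cross = 0.5·31.5 − 13.5·2.5 = -18.0000; (r_i+r_j)·cross = 14·-18.0000 = -252.0000
edge 1: (13.5,31.5)→(4,33.5)  cross = 13.5·33.5 − 4·31.5 = 326.2500; (r_i+r_j)·cross = 17.5·326.2500 = 5709.3750
edge 2: (4,33.5)→(0.5,2.5)  cross = 4·2.5 − 0.5·33.5 = -6.7500; (r_i+r_j)·cross = 4.5·-6.7500 = -30.3750
Σcross = 301.5000 → A = |Σcross|/2 = 150.7500 mm²
Σ(r_i+r_j)·cross = 5427.0000 → first moment M = |Σ|/6 = 904.5000
R_c = M/A = 904.5000/150.7500 = 6.0000 mm
θ = 199° = 3.473205 rad
V = θ·R_c·A = 3.473205·6.0000·150.7500 = 3141.514 mm³

Volume = 3141.514 mm³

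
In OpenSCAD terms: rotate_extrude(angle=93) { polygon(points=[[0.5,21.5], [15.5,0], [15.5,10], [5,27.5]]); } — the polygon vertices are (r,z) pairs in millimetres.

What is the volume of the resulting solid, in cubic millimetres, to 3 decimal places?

Volume = 2083.524 mm³

Profile (r,z), 4 vertices: (0.5,21.5) (15.5,0) (15.5,10) (5,27.5)
edge 0: (0.5,21.5)→(15.5,0)  cross = 0.5·0 − 15.5·21.5 = -333.2500; (r_i+r_j)·cross = 16·-333.2500 = -5332.0000
edge 1: (15.5,0)→(15.5,10)  cross = 15.5·10 − 15.5·0 = 155.0000; (r_i+r_j)·cross = 31·155.0000 = 4805.0000
edge 2: (15.5,10)→(5,27.5)  cross = 15.5·27.5 − 5·10 = 376.2500; (r_i+r_j)·cross = 20.5·376.2500 = 7713.1250
edge 3: (5,27.5)→(0.5,21.5)  cross = 5·21.5 − 0.5·27.5 = 93.7500; (r_i+r_j)·cross = 5.5·93.7500 = 515.6250
Σcross = 291.7500 → A = |Σcross|/2 = 145.8750 mm²
Σ(r_i+r_j)·cross = 7701.7500 → first moment M = |Σ|/6 = 1283.6250
R_c = M/A = 1283.6250/145.8750 = 8.7995 mm
θ = 93° = 1.623156 rad
V = θ·R_c·A = 1.623156·8.7995·145.8750 = 2083.524 mm³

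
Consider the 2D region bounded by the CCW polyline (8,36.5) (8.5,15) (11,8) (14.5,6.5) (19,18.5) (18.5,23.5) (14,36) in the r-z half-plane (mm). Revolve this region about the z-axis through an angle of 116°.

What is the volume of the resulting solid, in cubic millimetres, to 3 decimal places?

Profile (r,z), 7 vertices: (8,36.5) (8.5,15) (11,8) (14.5,6.5) (19,18.5) (18.5,23.5) (14,36)
edge 0: (8,36.5)→(8.5,15)  cross = 8·15 − 8.5·36.5 = -190.2500; (r_i+r_j)·cross = 16.5·-190.2500 = -3139.1250
edge 1: (8.5,15)→(11,8)  cross = 8.5·8 − 11·15 = -97.0000; (r_i+r_j)·cross = 19.5·-97.0000 = -1891.5000
edge 2: (11,8)→(14.5,6.5)  cross = 11·6.5 − 14.5·8 = -44.5000; (r_i+r_j)·cross = 25.5·-44.5000 = -1134.7500
edge 3: (14.5,6.5)→(19,18.5)  cross = 14.5·18.5 − 19·6.5 = 144.7500; (r_i+r_j)·cross = 33.5·144.7500 = 4849.1250
edge 4: (19,18.5)→(18.5,23.5)  cross = 19·23.5 − 18.5·18.5 = 104.2500; (r_i+r_j)·cross = 37.5·104.2500 = 3909.3750
edge 5: (18.5,23.5)→(14,36)  cross = 18.5·36 − 14·23.5 = 337.0000; (r_i+r_j)·cross = 32.5·337.0000 = 10952.5000
edge 6: (14,36)→(8,36.5)  cross = 14·36.5 − 8·36 = 223.0000; (r_i+r_j)·cross = 22·223.0000 = 4906.0000
Σcross = 477.2500 → A = |Σcross|/2 = 238.6250 mm²
Σ(r_i+r_j)·cross = 18451.6250 → first moment M = |Σ|/6 = 3075.2708
R_c = M/A = 3075.2708/238.6250 = 12.8875 mm
θ = 116° = 2.024582 rad
V = θ·R_c·A = 2.024582·12.8875·238.6250 = 6226.138 mm³

Volume = 6226.138 mm³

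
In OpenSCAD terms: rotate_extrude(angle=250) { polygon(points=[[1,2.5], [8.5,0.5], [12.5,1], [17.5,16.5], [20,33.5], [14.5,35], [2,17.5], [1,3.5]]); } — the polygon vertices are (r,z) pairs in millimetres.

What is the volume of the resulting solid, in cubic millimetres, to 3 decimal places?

Volume = 18552.850 mm³

Profile (r,z), 8 vertices: (1,2.5) (8.5,0.5) (12.5,1) (17.5,16.5) (20,33.5) (14.5,35) (2,17.5) (1,3.5)
edge 0: (1,2.5)→(8.5,0.5)  cross = 1·0.5 − 8.5·2.5 = -20.7500; (r_i+r_j)·cross = 9.5·-20.7500 = -197.1250
edge 1: (8.5,0.5)→(12.5,1)  cross = 8.5·1 − 12.5·0.5 = 2.2500; (r_i+r_j)·cross = 21·2.2500 = 47.2500
edge 2: (12.5,1)→(17.5,16.5)  cross = 12.5·16.5 − 17.5·1 = 188.7500; (r_i+r_j)·cross = 30·188.7500 = 5662.5000
edge 3: (17.5,16.5)→(20,33.5)  cross = 17.5·33.5 − 20·16.5 = 256.2500; (r_i+r_j)·cross = 37.5·256.2500 = 9609.3750
edge 4: (20,33.5)→(14.5,35)  cross = 20·35 − 14.5·33.5 = 214.2500; (r_i+r_j)·cross = 34.5·214.2500 = 7391.6250
edge 5: (14.5,35)→(2,17.5)  cross = 14.5·17.5 − 2·35 = 183.7500; (r_i+r_j)·cross = 16.5·183.7500 = 3031.8750
edge 6: (2,17.5)→(1,3.5)  cross = 2·3.5 − 1·17.5 = -10.5000; (r_i+r_j)·cross = 3·-10.5000 = -31.5000
edge 7: (1,3.5)→(1,2.5)  cross = 1·2.5 − 1·3.5 = -1.0000; (r_i+r_j)·cross = 2·-1.0000 = -2.0000
Σcross = 813.0000 → A = |Σcross|/2 = 406.5000 mm²
Σ(r_i+r_j)·cross = 25512.0000 → first moment M = |Σ|/6 = 4252.0000
R_c = M/A = 4252.0000/406.5000 = 10.4600 mm
θ = 250° = 4.363323 rad
V = θ·R_c·A = 4.363323·10.4600·406.5000 = 18552.850 mm³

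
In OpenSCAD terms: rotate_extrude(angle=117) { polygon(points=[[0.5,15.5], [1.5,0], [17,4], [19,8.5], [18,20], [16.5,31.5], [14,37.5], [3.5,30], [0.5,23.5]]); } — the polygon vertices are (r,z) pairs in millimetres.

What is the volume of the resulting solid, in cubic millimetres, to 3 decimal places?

Profile (r,z), 9 vertices: (0.5,15.5) (1.5,0) (17,4) (19,8.5) (18,20) (16.5,31.5) (14,37.5) (3.5,30) (0.5,23.5)
edge 0: (0.5,15.5)→(1.5,0)  cross = 0.5·0 − 1.5·15.5 = -23.2500; (r_i+r_j)·cross = 2·-23.2500 = -46.5000
edge 1: (1.5,0)→(17,4)  cross = 1.5·4 − 17·0 = 6.0000; (r_i+r_j)·cross = 18.5·6.0000 = 111.0000
edge 2: (17,4)→(19,8.5)  cross = 17·8.5 − 19·4 = 68.5000; (r_i+r_j)·cross = 36·68.5000 = 2466.0000
edge 3: (19,8.5)→(18,20)  cross = 19·20 − 18·8.5 = 227.0000; (r_i+r_j)·cross = 37·227.0000 = 8399.0000
edge 4: (18,20)→(16.5,31.5)  cross = 18·31.5 − 16.5·20 = 237.0000; (r_i+r_j)·cross = 34.5·237.0000 = 8176.5000
edge 5: (16.5,31.5)→(14,37.5)  cross = 16.5·37.5 − 14·31.5 = 177.7500; (r_i+r_j)·cross = 30.5·177.7500 = 5421.3750
edge 6: (14,37.5)→(3.5,30)  cross = 14·30 − 3.5·37.5 = 288.7500; (r_i+r_j)·cross = 17.5·288.7500 = 5053.1250
edge 7: (3.5,30)→(0.5,23.5)  cross = 3.5·23.5 − 0.5·30 = 67.2500; (r_i+r_j)·cross = 4·67.2500 = 269.0000
edge 8: (0.5,23.5)→(0.5,15.5)  cross = 0.5·15.5 − 0.5·23.5 = -4.0000; (r_i+r_j)·cross = 1·-4.0000 = -4.0000
Σcross = 1045.0000 → A = |Σcross|/2 = 522.5000 mm²
Σ(r_i+r_j)·cross = 29845.5000 → first moment M = |Σ|/6 = 4974.2500
R_c = M/A = 4974.2500/522.5000 = 9.5201 mm
θ = 117° = 2.042035 rad
V = θ·R_c·A = 2.042035·9.5201·522.5000 = 10157.594 mm³

Volume = 10157.594 mm³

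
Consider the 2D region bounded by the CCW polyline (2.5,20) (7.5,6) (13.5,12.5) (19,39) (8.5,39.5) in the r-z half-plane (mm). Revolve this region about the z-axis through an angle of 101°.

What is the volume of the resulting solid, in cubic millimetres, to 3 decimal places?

Profile (r,z), 5 vertices: (2.5,20) (7.5,6) (13.5,12.5) (19,39) (8.5,39.5)
edge 0: (2.5,20)→(7.5,6)  cross = 2.5·6 − 7.5·20 = -135.0000; (r_i+r_j)·cross = 10·-135.0000 = -1350.0000
edge 1: (7.5,6)→(13.5,12.5)  cross = 7.5·12.5 − 13.5·6 = 12.7500; (r_i+r_j)·cross = 21·12.7500 = 267.7500
edge 2: (13.5,12.5)→(19,39)  cross = 13.5·39 − 19·12.5 = 289.0000; (r_i+r_j)·cross = 32.5·289.0000 = 9392.5000
edge 3: (19,39)→(8.5,39.5)  cross = 19·39.5 − 8.5·39 = 419.0000; (r_i+r_j)·cross = 27.5·419.0000 = 11522.5000
edge 4: (8.5,39.5)→(2.5,20)  cross = 8.5·20 − 2.5·39.5 = 71.2500; (r_i+r_j)·cross = 11·71.2500 = 783.7500
Σcross = 657.0000 → A = |Σcross|/2 = 328.5000 mm²
Σ(r_i+r_j)·cross = 20616.5000 → first moment M = |Σ|/6 = 3436.0833
R_c = M/A = 3436.0833/328.5000 = 10.4599 mm
θ = 101° = 1.762783 rad
V = θ·R_c·A = 1.762783·10.4599·328.5000 = 6057.068 mm³

Volume = 6057.068 mm³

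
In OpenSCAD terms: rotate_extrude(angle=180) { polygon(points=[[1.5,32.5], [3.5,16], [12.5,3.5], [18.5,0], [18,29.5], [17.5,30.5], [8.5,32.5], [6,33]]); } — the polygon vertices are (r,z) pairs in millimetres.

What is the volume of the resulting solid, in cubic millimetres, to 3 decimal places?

Profile (r,z), 8 vertices: (1.5,32.5) (3.5,16) (12.5,3.5) (18.5,0) (18,29.5) (17.5,30.5) (8.5,32.5) (6,33)
edge 0: (1.5,32.5)→(3.5,16)  cross = 1.5·16 − 3.5·32.5 = -89.7500; (r_i+r_j)·cross = 5·-89.7500 = -448.7500
edge 1: (3.5,16)→(12.5,3.5)  cross = 3.5·3.5 − 12.5·16 = -187.7500; (r_i+r_j)·cross = 16·-187.7500 = -3004.0000
edge 2: (12.5,3.5)→(18.5,0)  cross = 12.5·0 − 18.5·3.5 = -64.7500; (r_i+r_j)·cross = 31·-64.7500 = -2007.2500
edge 3: (18.5,0)→(18,29.5)  cross = 18.5·29.5 − 18·0 = 545.7500; (r_i+r_j)·cross = 36.5·545.7500 = 19919.8750
edge 4: (18,29.5)→(17.5,30.5)  cross = 18·30.5 − 17.5·29.5 = 32.7500; (r_i+r_j)·cross = 35.5·32.7500 = 1162.6250
edge 5: (17.5,30.5)→(8.5,32.5)  cross = 17.5·32.5 − 8.5·30.5 = 309.5000; (r_i+r_j)·cross = 26·309.5000 = 8047.0000
edge 6: (8.5,32.5)→(6,33)  cross = 8.5·33 − 6·32.5 = 85.5000; (r_i+r_j)·cross = 14.5·85.5000 = 1239.7500
edge 7: (6,33)→(1.5,32.5)  cross = 6·32.5 − 1.5·33 = 145.5000; (r_i+r_j)·cross = 7.5·145.5000 = 1091.2500
Σcross = 776.7500 → A = |Σcross|/2 = 388.3750 mm²
Σ(r_i+r_j)·cross = 26000.5000 → first moment M = |Σ|/6 = 4333.4167
R_c = M/A = 4333.4167/388.3750 = 11.1578 mm
θ = 180° = 3.141593 rad
V = θ·R_c·A = 3.141593·11.1578·388.3750 = 13613.830 mm³

Volume = 13613.830 mm³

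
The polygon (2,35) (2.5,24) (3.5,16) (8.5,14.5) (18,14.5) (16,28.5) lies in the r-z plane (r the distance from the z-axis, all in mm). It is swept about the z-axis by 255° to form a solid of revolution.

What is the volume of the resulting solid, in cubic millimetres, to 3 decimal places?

Profile (r,z), 6 vertices: (2,35) (2.5,24) (3.5,16) (8.5,14.5) (18,14.5) (16,28.5)
edge 0: (2,35)→(2.5,24)  cross = 2·24 − 2.5·35 = -39.5000; (r_i+r_j)·cross = 4.5·-39.5000 = -177.7500
edge 1: (2.5,24)→(3.5,16)  cross = 2.5·16 − 3.5·24 = -44.0000; (r_i+r_j)·cross = 6·-44.0000 = -264.0000
edge 2: (3.5,16)→(8.5,14.5)  cross = 3.5·14.5 − 8.5·16 = -85.2500; (r_i+r_j)·cross = 12·-85.2500 = -1023.0000
edge 3: (8.5,14.5)→(18,14.5)  cross = 8.5·14.5 − 18·14.5 = -137.7500; (r_i+r_j)·cross = 26.5·-137.7500 = -3650.3750
edge 4: (18,14.5)→(16,28.5)  cross = 18·28.5 − 16·14.5 = 281.0000; (r_i+r_j)·cross = 34·281.0000 = 9554.0000
edge 5: (16,28.5)→(2,35)  cross = 16·35 − 2·28.5 = 503.0000; (r_i+r_j)·cross = 18·503.0000 = 9054.0000
Σcross = 477.5000 → A = |Σcross|/2 = 238.7500 mm²
Σ(r_i+r_j)·cross = 13492.8750 → first moment M = |Σ|/6 = 2248.8125
R_c = M/A = 2248.8125/238.7500 = 9.4191 mm
θ = 255° = 4.450590 rad
V = θ·R_c·A = 4.450590·9.4191·238.7500 = 10008.542 mm³

Volume = 10008.542 mm³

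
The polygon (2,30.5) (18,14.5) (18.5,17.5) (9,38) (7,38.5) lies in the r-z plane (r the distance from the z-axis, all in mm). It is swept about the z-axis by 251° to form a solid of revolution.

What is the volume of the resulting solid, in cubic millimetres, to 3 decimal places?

Profile (r,z), 5 vertices: (2,30.5) (18,14.5) (18.5,17.5) (9,38) (7,38.5)
edge 0: (2,30.5)→(18,14.5)  cross = 2·14.5 − 18·30.5 = -520.0000; (r_i+r_j)·cross = 20·-520.0000 = -10400.0000
edge 1: (18,14.5)→(18.5,17.5)  cross = 18·17.5 − 18.5·14.5 = 46.7500; (r_i+r_j)·cross = 36.5·46.7500 = 1706.3750
edge 2: (18.5,17.5)→(9,38)  cross = 18.5·38 − 9·17.5 = 545.5000; (r_i+r_j)·cross = 27.5·545.5000 = 15001.2500
edge 3: (9,38)→(7,38.5)  cross = 9·38.5 − 7·38 = 80.5000; (r_i+r_j)·cross = 16·80.5000 = 1288.0000
edge 4: (7,38.5)→(2,30.5)  cross = 7·30.5 − 2·38.5 = 136.5000; (r_i+r_j)·cross = 9·136.5000 = 1228.5000
Σcross = 289.2500 → A = |Σcross|/2 = 144.6250 mm²
Σ(r_i+r_j)·cross = 8824.1250 → first moment M = |Σ|/6 = 1470.6875
R_c = M/A = 1470.6875/144.6250 = 10.1690 mm
θ = 251° = 4.380776 rad
V = θ·R_c·A = 4.380776·10.1690·144.6250 = 6442.753 mm³

Volume = 6442.753 mm³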